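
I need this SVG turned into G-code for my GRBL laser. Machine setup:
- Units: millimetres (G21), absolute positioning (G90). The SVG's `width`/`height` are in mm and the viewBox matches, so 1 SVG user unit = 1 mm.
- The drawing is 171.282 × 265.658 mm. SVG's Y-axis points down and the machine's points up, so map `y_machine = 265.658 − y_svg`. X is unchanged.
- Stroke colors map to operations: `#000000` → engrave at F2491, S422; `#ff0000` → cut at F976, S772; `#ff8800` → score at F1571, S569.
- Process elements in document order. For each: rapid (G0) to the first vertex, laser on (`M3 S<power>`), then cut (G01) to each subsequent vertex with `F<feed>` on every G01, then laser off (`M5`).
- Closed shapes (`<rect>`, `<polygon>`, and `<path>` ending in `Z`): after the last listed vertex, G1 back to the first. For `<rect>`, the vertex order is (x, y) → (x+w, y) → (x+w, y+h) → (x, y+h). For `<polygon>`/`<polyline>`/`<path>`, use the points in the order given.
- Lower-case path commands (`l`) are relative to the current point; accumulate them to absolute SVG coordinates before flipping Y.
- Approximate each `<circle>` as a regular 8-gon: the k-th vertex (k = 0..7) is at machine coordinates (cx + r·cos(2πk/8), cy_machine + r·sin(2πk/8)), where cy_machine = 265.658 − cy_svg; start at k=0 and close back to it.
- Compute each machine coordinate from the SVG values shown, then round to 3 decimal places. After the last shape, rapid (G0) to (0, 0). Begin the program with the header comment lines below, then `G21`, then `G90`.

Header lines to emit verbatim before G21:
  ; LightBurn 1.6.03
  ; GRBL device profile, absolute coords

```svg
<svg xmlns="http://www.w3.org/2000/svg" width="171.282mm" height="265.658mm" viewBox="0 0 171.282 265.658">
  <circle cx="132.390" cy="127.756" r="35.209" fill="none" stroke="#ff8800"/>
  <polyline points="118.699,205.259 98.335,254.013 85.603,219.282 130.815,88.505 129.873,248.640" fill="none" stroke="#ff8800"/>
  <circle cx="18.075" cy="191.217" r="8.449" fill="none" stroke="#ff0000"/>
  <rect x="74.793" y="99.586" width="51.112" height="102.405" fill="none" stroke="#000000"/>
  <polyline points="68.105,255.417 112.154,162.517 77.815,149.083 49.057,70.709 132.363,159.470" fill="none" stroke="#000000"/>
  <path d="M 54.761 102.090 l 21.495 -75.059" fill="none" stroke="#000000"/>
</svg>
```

; LightBurn 1.6.03
; GRBL device profile, absolute coords
G21
G90
G0 X167.599 Y137.902
M3 S569
G01 X157.287 Y162.799 F1571
G01 X132.390 Y173.111 F1571
G01 X107.493 Y162.799 F1571
G01 X97.181 Y137.902 F1571
G01 X107.493 Y113.005 F1571
G01 X132.390 Y102.693 F1571
G01 X157.287 Y113.005 F1571
G01 X167.599 Y137.902 F1571
M5
G0 X118.699 Y60.399
M3 S569
G01 X98.335 Y11.645 F1571
G01 X85.603 Y46.376 F1571
G01 X130.815 Y177.153 F1571
G01 X129.873 Y17.018 F1571
M5
G0 X26.524 Y74.441
M3 S772
G01 X24.049 Y80.415 F976
G01 X18.075 Y82.890 F976
G01 X12.101 Y80.415 F976
G01 X9.626 Y74.441 F976
G01 X12.101 Y68.467 F976
G01 X18.075 Y65.992 F976
G01 X24.049 Y68.467 F976
G01 X26.524 Y74.441 F976
M5
G0 X74.793 Y166.072
M3 S422
G01 X125.905 Y166.072 F2491
G01 X125.905 Y63.667 F2491
G01 X74.793 Y63.667 F2491
G01 X74.793 Y166.072 F2491
M5
G0 X68.105 Y10.241
M3 S422
G01 X112.154 Y103.141 F2491
G01 X77.815 Y116.575 F2491
G01 X49.057 Y194.949 F2491
G01 X132.363 Y106.188 F2491
M5
G0 X54.761 Y163.568
M3 S422
G01 X76.256 Y238.627 F2491
M5
G0 X0.000 Y0.000

1 u = 1 mm; y_m = 265.658 − y.

[1] `<circle>` circle, #ff8800→score S569 F1571: (167.599,137.902) → (157.287,162.799) → (132.390,173.111) → (107.493,162.799) → (97.181,137.902) → (107.493,113.005) → (132.390,102.693) → (157.287,113.005) → (167.599,137.902) (closed)

[2] `<polyline>` open polyline, #ff8800→score S569 F1571: (118.699,60.399) → (98.335,11.645) → (85.603,46.376) → (130.815,177.153) → (129.873,17.018)

[3] `<circle>` circle, #ff0000→cut S772 F976: (26.524,74.441) → (24.049,80.415) → (18.075,82.890) → (12.101,80.415) → (9.626,74.441) → (12.101,68.467) → (18.075,65.992) → (24.049,68.467) → (26.524,74.441) (closed)

[4] `<rect>` rectangle, #000000→engrave S422 F2491: (74.793,166.072) → (125.905,166.072) → (125.905,63.667) → (74.793,63.667) → (74.793,166.072) (closed)

[5] `<polyline>` open polyline, #000000→engrave S422 F2491: (68.105,10.241) → (112.154,103.141) → (77.815,116.575) → (49.057,194.949) → (132.363,106.188)

[6] `<path>` line segment, #000000→engrave S422 F2491: (54.761,163.568) → (76.256,238.627)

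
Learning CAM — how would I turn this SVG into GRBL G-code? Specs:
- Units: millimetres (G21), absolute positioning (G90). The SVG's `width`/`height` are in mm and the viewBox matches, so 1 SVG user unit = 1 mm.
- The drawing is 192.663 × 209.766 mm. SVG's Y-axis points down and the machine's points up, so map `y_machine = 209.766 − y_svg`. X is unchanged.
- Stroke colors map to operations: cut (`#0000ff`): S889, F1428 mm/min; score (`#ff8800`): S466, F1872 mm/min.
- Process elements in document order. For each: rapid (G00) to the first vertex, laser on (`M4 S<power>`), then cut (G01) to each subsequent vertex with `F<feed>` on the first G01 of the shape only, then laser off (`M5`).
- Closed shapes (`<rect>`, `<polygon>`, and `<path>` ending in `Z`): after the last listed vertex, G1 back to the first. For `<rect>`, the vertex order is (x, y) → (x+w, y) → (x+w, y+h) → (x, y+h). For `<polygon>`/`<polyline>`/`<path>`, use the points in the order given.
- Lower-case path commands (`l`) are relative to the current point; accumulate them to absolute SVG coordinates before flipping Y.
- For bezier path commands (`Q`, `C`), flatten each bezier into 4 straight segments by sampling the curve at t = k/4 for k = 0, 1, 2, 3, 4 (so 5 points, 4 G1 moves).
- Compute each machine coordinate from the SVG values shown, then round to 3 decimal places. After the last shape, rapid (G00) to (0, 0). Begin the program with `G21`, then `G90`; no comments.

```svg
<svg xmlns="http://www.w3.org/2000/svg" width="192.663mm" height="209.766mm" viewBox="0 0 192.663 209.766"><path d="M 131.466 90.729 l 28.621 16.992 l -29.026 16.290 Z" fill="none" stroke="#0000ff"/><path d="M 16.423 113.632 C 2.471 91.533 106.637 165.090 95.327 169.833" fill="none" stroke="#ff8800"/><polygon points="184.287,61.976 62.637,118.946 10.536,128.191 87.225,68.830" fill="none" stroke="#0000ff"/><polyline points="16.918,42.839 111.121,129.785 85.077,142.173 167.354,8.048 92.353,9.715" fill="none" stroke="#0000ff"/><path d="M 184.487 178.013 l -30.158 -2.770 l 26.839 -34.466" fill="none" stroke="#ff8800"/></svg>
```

1 u = 1 mm; y_m = 209.766 − y.

[1] `<path>` regular polygon, #0000ff→cut S889 F1428: (131.466,119.037) → (160.087,102.045) → (131.061,85.755) → (131.466,119.037) (closed)

[2] `<path>` cubic bezier, #ff8800→score S466 F1872: (16.423,96.134) → (24.456,97.343) → (54.884,78.099) → (85.808,53.823) → (95.327,39.933)

[3] `<polygon>` closed polygon, #0000ff→cut S889 F1428: (184.287,147.790) → (62.637,90.820) → (10.536,81.575) → (87.225,140.936) → (184.287,147.790) (closed)

[4] `<polyline>` open polyline, #0000ff→cut S889 F1428: (16.918,166.927) → (111.121,79.981) → (85.077,67.593) → (167.354,201.718) → (92.353,200.051)

[5] `<path>` open polyline, #ff8800→score S466 F1872: (184.487,31.753) → (154.329,34.523) → (181.168,68.989)

G21
G90
G00 X131.466 Y119.037
M4 S889
G01 X160.087 Y102.045 F1428
G01 X131.061 Y85.755
G01 X131.466 Y119.037
M5
G00 X16.423 Y96.134
M4 S466
G01 X24.456 Y97.343 F1872
G01 X54.884 Y78.099
G01 X85.808 Y53.823
G01 X95.327 Y39.933
M5
G00 X184.287 Y147.790
M4 S889
G01 X62.637 Y90.820 F1428
G01 X10.536 Y81.575
G01 X87.225 Y140.936
G01 X184.287 Y147.790
M5
G00 X16.918 Y166.927
M4 S889
G01 X111.121 Y79.981 F1428
G01 X85.077 Y67.593
G01 X167.354 Y201.718
G01 X92.353 Y200.051
M5
G00 X184.487 Y31.753
M4 S466
G01 X154.329 Y34.523 F1872
G01 X181.168 Y68.989
M5
G00 X0.000 Y0.000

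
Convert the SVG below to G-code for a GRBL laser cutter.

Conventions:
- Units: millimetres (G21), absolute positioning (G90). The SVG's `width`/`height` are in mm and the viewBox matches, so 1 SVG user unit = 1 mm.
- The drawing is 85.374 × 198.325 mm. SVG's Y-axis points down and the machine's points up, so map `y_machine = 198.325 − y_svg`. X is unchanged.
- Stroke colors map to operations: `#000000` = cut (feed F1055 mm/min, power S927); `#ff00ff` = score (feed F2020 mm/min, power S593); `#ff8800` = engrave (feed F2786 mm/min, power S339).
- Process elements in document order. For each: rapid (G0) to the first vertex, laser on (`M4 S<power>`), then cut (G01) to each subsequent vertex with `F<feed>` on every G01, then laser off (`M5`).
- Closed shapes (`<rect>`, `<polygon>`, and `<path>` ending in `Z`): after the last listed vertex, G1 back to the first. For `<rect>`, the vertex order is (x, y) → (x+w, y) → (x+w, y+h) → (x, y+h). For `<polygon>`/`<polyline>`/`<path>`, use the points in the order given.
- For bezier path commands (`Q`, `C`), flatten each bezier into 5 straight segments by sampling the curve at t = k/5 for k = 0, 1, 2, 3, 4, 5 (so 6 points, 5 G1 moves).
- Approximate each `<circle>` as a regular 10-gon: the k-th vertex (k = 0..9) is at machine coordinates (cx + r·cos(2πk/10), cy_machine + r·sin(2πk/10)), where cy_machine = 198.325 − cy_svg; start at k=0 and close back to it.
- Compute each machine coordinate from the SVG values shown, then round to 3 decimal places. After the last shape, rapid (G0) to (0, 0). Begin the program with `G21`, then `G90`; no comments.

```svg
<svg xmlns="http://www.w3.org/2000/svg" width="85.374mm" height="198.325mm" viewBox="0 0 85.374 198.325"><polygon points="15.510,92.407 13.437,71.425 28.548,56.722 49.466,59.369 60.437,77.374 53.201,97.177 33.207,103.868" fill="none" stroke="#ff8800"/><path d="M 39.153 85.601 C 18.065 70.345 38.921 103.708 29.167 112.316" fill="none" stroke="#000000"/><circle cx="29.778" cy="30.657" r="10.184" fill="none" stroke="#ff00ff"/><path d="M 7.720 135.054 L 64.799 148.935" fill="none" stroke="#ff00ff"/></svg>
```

G21
G90
G0 X15.510 Y105.918
M4 S339
G01 X13.437 Y126.900 F2786
G01 X28.548 Y141.603 F2786
G01 X49.466 Y138.956 F2786
G01 X60.437 Y120.951 F2786
G01 X53.201 Y101.148 F2786
G01 X33.207 Y94.457 F2786
G01 X15.510 Y105.918 F2786
M5
G0 X39.153 Y112.724
M4 S927
G01 X30.953 Y116.630 F1055
G01 X29.337 Y112.390 F1055
G01 X30.822 Y103.525 F1055
G01 X31.927 Y93.557 F1055
G01 X29.167 Y86.009 F1055
M5
G0 X39.962 Y167.668
M4 S593
G01 X38.017 Y173.654 F2020
G01 X32.925 Y177.354 F2020
G01 X26.631 Y177.354 F2020
G01 X21.539 Y173.654 F2020
G01 X19.594 Y167.668 F2020
G01 X21.539 Y161.682 F2020
G01 X26.631 Y157.982 F2020
G01 X32.925 Y157.982 F2020
G01 X38.017 Y161.682 F2020
G01 X39.962 Y167.668 F2020
M5
G0 X7.720 Y63.271
M4 S593
G01 X64.799 Y49.390 F2020
M5
G0 X0.000 Y0.000

Since the viewBox matches the mm dimensions, user units are millimetres directly. The only transform is the Y-flip y_m = 198.325 − y_svg.

Shape 1 is a regular polygon drawn with `<polygon>`. Its stroke #ff8800 means engrave at S339, F2786. After flipping Y the toolpath is (15.510,105.918) → (13.437,126.900) → (28.548,141.603) → (49.466,138.956) → (60.437,120.951) → (53.201,101.148) → (33.207,94.457) → (15.510,105.918), returning to the start.

Shape 2 is a cubic bezier drawn with `<path>`. Its stroke #000000 means cut at S927, F1055. After flipping Y the toolpath is (39.153,112.724) → (30.953,116.630) → (29.337,112.390) → (30.822,103.525) → (31.927,93.557) → (29.167,86.009).

Shape 3 is a circle drawn with `<circle>`. Its stroke #ff00ff means score at S593, F2020. After flipping Y the toolpath is (39.962,167.668) → (38.017,173.654) → (32.925,177.354) → (26.631,177.354) → (21.539,173.654) → (19.594,167.668) → (21.539,161.682) → (26.631,157.982) → (32.925,157.982) → (38.017,161.682) → (39.962,167.668), returning to the start.

Shape 4 is a line segment drawn with `<path>`. Its stroke #ff00ff means score at S593, F2020. After flipping Y the toolpath is (7.720,63.271) → (64.799,49.390).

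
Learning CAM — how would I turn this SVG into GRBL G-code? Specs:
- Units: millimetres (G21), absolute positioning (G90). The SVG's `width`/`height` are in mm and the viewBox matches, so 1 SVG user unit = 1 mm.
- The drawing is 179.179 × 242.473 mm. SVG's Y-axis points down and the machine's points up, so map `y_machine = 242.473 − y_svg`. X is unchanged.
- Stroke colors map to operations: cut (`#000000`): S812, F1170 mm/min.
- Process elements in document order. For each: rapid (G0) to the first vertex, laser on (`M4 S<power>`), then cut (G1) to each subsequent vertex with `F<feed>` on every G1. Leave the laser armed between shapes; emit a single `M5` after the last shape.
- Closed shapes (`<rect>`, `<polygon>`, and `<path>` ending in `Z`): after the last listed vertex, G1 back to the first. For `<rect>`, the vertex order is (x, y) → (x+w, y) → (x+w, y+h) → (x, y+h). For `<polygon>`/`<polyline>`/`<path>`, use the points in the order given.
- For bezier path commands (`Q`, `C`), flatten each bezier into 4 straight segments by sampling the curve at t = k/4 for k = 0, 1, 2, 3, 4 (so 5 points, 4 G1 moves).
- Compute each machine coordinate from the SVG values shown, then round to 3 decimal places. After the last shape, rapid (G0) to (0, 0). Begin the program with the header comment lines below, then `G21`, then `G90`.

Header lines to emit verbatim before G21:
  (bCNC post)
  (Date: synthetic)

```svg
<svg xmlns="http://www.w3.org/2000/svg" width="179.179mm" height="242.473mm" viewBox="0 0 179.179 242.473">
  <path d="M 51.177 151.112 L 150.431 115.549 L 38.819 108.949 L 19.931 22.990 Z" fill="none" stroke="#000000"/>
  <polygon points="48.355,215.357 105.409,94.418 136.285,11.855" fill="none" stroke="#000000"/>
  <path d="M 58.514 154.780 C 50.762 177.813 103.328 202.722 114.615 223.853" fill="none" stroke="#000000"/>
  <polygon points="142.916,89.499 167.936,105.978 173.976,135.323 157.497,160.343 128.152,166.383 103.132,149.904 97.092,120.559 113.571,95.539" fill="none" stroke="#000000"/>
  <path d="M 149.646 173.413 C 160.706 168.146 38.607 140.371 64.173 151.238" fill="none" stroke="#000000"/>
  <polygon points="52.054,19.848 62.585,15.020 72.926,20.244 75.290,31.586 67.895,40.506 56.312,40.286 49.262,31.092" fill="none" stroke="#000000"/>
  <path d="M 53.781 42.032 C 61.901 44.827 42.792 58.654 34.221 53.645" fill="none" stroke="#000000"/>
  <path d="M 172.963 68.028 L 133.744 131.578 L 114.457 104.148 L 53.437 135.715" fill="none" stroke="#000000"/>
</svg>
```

(bCNC post)
(Date: synthetic)
G21
G90
G0 X51.177 Y91.361
M4 S812
G1 X150.431 Y126.924 F1170
G1 X38.819 Y133.524 F1170
G1 X19.931 Y219.483 F1170
G1 X51.177 Y91.361 F1170
G0 X48.355 Y27.116
M4 S812
G1 X105.409 Y148.055 F1170
G1 X136.285 Y230.618 F1170
G1 X48.355 Y27.116 F1170
G0 X58.514 Y87.693
M4 S812
G1 X62.422 Y70.155 F1170
G1 X79.425 Y52.443 F1170
G1 X99.997 Y35.088 F1170
G1 X114.615 Y18.620 F1170
G0 X142.916 Y152.974
M4 S812
G1 X167.936 Y136.495 F1170
G1 X173.976 Y107.150 F1170
G1 X157.497 Y82.130 F1170
G1 X128.152 Y76.090 F1170
G1 X103.132 Y92.569 F1170
G1 X97.092 Y121.914 F1170
G1 X113.571 Y146.934 F1170
G1 X142.916 Y152.974 F1170
G0 X149.646 Y69.060
M4 S812
G1 X137.362 Y76.275 F1170
G1 X101.470 Y86.198 F1170
G1 X68.298 Y93.095 F1170
G1 X64.173 Y91.235 F1170
G0 X52.054 Y222.625
M4 S812
G1 X62.585 Y227.453 F1170
G1 X72.926 Y222.229 F1170
G1 X75.290 Y210.887 F1170
G1 X67.895 Y201.967 F1170
G1 X56.312 Y202.187 F1170
G1 X49.262 Y211.381 F1170
G1 X52.054 Y222.625 F1170
G0 X53.781 Y200.441
M4 S812
G1 X55.356 Y196.743 F1170
G1 X50.260 Y191.708 F1170
G1 X42.035 Y188.136 F1170
G1 X34.221 Y188.828 F1170
G0 X172.963 Y174.445
M4 S812
G1 X133.744 Y110.895 F1170
G1 X114.457 Y138.325 F1170
G1 X53.437 Y106.758 F1170
M5
G0 X0.000 Y0.000

viewBox `0 0 179.179 242.473` with mm width/height → 1 unit = 1 mm. Flip: y_m = 242.473 − y_svg.

**Shape 1** — `<path>` closed polygon, stroke `#000000` → cut (S812, F1170). Machine vertices: (51.177,91.361) → (150.431,126.924) → (38.819,133.524) → (19.931,219.483) → (51.177,91.361). Closed: final G1 returns to the first vertex.

**Shape 2** — `<polygon>` closed polygon, stroke `#000000` → cut (S812, F1170). Machine vertices: (48.355,27.116) → (105.409,148.055) → (136.285,230.618) → (48.355,27.116). Closed: final G1 returns to the first vertex.

**Shape 3** — `<path>` cubic bezier, stroke `#000000` → cut (S812, F1170). Control points (SVG): P0=(58.514,154.780), P1=(50.762,177.813), P2=(103.328,202.722), P3=(114.615,223.853); sampled at t=k/4. Machine vertices: (58.514,87.693) → (62.422,70.155) → (79.425,52.443) → (99.997,35.088) → (114.615,18.620). Open path.

**Shape 4** — `<polygon>` regular polygon, stroke `#000000` → cut (S812, F1170). Machine vertices: (142.916,152.974) → (167.936,136.495) → (173.976,107.150) → (157.497,82.130) → (128.152,76.090) → (103.132,92.569) → (97.092,121.914) → (113.571,146.934) → (142.916,152.974). Closed: final G1 returns to the first vertex.

**Shape 5** — `<path>` cubic bezier, stroke `#000000` → cut (S812, F1170). Control points (SVG): P0=(149.646,173.413), P1=(160.706,168.146), P2=(38.607,140.371), P3=(64.173,151.238); sampled at t=k/4. Machine vertices: (149.646,69.060) → (137.362,76.275) → (101.470,86.198) → (68.298,93.095) → (64.173,91.235). Open path.

**Shape 6** — `<polygon>` regular polygon, stroke `#000000` → cut (S812, F1170). Machine vertices: (52.054,222.625) → (62.585,227.453) → (72.926,222.229) → (75.290,210.887) → (67.895,201.967) → (56.312,202.187) → (49.262,211.381) → (52.054,222.625). Closed: final G1 returns to the first vertex.

**Shape 7** — `<path>` cubic bezier, stroke `#000000` → cut (S812, F1170). Control points (SVG): P0=(53.781,42.032), P1=(61.901,44.827), P2=(42.792,58.654), P3=(34.221,53.645); sampled at t=k/4. Machine vertices: (53.781,200.441) → (55.356,196.743) → (50.260,191.708) → (42.035,188.136) → (34.221,188.828). Open path.

**Shape 8** — `<path>` open polyline, stroke `#000000` → cut (S812, F1170). Machine vertices: (172.963,174.445) → (133.744,110.895) → (114.457,138.325) → (53.437,106.758). Open path.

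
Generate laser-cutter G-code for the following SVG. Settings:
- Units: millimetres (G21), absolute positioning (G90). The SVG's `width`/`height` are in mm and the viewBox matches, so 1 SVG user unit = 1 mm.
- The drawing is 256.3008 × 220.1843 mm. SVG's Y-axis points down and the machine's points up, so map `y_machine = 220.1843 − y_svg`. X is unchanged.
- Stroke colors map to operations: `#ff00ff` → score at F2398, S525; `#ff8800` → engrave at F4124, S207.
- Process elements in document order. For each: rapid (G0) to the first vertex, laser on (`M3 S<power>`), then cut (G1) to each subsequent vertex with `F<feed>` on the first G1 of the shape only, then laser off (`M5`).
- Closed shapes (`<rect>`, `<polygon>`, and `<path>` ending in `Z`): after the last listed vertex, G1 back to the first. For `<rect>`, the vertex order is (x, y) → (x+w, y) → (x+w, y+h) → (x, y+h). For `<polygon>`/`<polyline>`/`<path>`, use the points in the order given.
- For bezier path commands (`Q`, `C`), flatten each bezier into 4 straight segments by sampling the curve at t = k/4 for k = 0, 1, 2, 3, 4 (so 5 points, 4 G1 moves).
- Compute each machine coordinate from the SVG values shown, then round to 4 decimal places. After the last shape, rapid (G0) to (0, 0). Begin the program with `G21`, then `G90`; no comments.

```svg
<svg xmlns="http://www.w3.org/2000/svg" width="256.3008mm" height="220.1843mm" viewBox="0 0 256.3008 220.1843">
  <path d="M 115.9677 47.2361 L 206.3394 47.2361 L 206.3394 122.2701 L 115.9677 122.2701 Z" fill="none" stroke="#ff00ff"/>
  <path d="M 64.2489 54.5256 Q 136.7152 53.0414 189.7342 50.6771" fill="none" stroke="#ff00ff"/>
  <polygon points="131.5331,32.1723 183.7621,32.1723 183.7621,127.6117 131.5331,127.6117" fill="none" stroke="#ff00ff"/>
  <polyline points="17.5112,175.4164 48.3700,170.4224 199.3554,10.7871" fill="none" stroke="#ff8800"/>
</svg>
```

G21
G90
G0 X115.9677 Y172.9482
M3 S525
G1 X206.3394 Y172.9482 F2398
G1 X206.3394 Y97.9142
G1 X115.9677 Y97.9142
G1 X115.9677 Y172.9482
M5
G0 X64.2489 Y165.6587
M3 S525
G1 X99.2666 Y166.4558 F2398
G1 X131.8534 Y167.3629
G1 X162.0092 Y168.3801
G1 X189.7342 Y169.5072
M5
G0 X131.5331 Y188.0120
M3 S525
G1 X183.7621 Y188.0120 F2398
G1 X183.7621 Y92.5726
G1 X131.5331 Y92.5726
G1 X131.5331 Y188.0120
M5
G0 X17.5112 Y44.7679
M3 S207
G1 X48.3700 Y49.7619 F4124
G1 X199.3554 Y209.3972
M5
G0 X0.0000 Y0.0000

1 u = 1 mm; y_m = 220.1843 − y.

[1] `<path>` rectangle, #ff00ff→score S525 F2398: (115.9677,172.9482) → (206.3394,172.9482) → (206.3394,97.9142) → (115.9677,97.9142) → (115.9677,172.9482) (closed)

[2] `<path>` quadratic bezier, #ff00ff→score S525 F2398: (64.2489,165.6587) → (99.2666,166.4558) → (131.8534,167.3629) → (162.0092,168.3801) → (189.7342,169.5072)

[3] `<polygon>` rectangle, #ff00ff→score S525 F2398: (131.5331,188.0120) → (183.7621,188.0120) → (183.7621,92.5726) → (131.5331,92.5726) → (131.5331,188.0120) (closed)

[4] `<polyline>` open polyline, #ff8800→engrave S207 F4124: (17.5112,44.7679) → (48.3700,49.7619) → (199.3554,209.3972)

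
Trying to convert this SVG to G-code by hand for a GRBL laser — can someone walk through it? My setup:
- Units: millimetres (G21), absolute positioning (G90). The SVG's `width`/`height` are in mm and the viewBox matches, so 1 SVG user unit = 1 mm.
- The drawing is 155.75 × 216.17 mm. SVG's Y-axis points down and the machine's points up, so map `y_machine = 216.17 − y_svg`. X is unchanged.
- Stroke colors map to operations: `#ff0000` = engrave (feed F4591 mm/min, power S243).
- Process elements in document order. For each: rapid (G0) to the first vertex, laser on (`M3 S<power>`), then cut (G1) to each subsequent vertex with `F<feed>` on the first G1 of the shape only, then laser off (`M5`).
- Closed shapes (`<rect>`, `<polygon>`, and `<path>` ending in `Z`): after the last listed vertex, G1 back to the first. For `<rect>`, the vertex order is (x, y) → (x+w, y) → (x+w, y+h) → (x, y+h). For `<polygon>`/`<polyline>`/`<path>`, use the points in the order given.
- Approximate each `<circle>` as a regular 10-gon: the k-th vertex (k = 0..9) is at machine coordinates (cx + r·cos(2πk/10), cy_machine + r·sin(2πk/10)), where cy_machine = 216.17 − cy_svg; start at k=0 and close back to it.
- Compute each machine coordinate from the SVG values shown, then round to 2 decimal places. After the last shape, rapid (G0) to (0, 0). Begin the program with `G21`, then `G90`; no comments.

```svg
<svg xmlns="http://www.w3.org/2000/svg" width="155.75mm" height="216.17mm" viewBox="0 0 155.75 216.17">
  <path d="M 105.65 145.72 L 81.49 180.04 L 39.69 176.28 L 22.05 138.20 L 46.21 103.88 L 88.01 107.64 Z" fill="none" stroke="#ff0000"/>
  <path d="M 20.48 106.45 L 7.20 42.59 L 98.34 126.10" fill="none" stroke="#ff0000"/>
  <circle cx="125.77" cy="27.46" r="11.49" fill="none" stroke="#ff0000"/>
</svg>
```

G21
G90
G0 X105.65 Y70.45
M3 S243
G1 X81.49 Y36.13 F4591
G1 X39.69 Y39.89
G1 X22.05 Y77.97
G1 X46.21 Y112.29
G1 X88.01 Y108.53
G1 X105.65 Y70.45
M5
G0 X20.48 Y109.72
M3 S243
G1 X7.20 Y173.58 F4591
G1 X98.34 Y90.07
M5
G0 X137.26 Y188.71
M3 S243
G1 X135.07 Y195.46 F4591
G1 X129.32 Y199.64
G1 X122.22 Y199.64
G1 X116.47 Y195.46
G1 X114.28 Y188.71
G1 X116.47 Y181.96
G1 X122.22 Y177.78
G1 X129.32 Y177.78
G1 X135.07 Y181.96
G1 X137.26 Y188.71
M5
G0 X0.00 Y0.00

viewBox `0 0 155.75 216.17` with mm width/height → 1 unit = 1 mm. Flip: y_m = 216.17 − y_svg.

**Shape 1** — `<path>` regular polygon, stroke `#ff0000` → engrave (S243, F4591). Machine vertices: (105.65,70.45) → (81.49,36.13) → (39.69,39.89) → (22.05,77.97) → (46.21,112.29) → (88.01,108.53) → (105.65,70.45). Closed: final G1 returns to the first vertex.

**Shape 2** — `<path>` open polyline, stroke `#ff0000` → engrave (S243, F4591). Machine vertices: (20.48,109.72) → (7.20,173.58) → (98.34,90.07). Open path.

**Shape 3** — `<circle>` circle, stroke `#ff0000` → engrave (S243, F4591). Machine vertices: (137.26,188.71) → (135.07,195.46) → (129.32,199.64) → (122.22,199.64) → (116.47,195.46) → (114.28,188.71) → (116.47,181.96) → (122.22,177.78) → (129.32,177.78) → (135.07,181.96) → (137.26,188.71). Closed: final G1 returns to the first vertex.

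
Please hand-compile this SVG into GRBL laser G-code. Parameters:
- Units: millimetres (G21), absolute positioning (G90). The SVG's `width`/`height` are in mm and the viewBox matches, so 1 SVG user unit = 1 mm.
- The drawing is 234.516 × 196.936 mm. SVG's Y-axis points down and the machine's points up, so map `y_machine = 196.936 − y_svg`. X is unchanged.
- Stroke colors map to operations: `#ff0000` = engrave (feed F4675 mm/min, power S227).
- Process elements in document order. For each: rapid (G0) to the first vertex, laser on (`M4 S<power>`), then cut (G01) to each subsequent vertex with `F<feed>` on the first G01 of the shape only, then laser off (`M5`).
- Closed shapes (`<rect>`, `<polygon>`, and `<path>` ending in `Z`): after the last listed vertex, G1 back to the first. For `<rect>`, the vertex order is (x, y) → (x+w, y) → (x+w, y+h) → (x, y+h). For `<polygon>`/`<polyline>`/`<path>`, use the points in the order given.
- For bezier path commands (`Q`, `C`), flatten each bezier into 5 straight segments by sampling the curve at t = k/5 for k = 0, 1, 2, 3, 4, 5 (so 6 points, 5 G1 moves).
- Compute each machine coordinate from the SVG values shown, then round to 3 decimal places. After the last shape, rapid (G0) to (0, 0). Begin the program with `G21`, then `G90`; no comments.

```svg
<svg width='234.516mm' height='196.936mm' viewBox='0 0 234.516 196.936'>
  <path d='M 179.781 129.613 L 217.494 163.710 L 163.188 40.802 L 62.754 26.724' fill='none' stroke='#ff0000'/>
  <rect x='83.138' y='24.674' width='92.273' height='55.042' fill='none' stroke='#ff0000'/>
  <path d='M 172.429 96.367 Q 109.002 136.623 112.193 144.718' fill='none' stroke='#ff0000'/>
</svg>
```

G21
G90
G0 X179.781 Y67.323
M4 S227
G01 X217.494 Y33.226 F4675
G01 X163.188 Y156.134
G01 X62.754 Y170.212
M5
G0 X83.138 Y172.262
M4 S227
G01 X175.411 Y172.262 F4675
G01 X175.411 Y117.220
G01 X83.138 Y117.220
G01 X83.138 Y172.262
M5
G0 X172.429 Y100.569
M4 S227
G01 X149.723 Y85.753 F4675
G01 X132.346 Y73.510
G01 X120.299 Y63.840
G01 X113.581 Y56.742
G01 X112.193 Y52.218
M5
G0 X0.000 Y0.000

viewBox `0 0 234.516 196.936` with mm width/height → 1 unit = 1 mm. Flip: y_m = 196.936 − y_svg.

**Shape 1** — `<path>` open polyline, stroke `#ff0000` → engrave (S227, F4675). Machine vertices: (179.781,67.323) → (217.494,33.226) → (163.188,156.134) → (62.754,170.212). Open path.

**Shape 2** — `<rect>` rectangle, stroke `#ff0000` → engrave (S227, F4675). Machine vertices: (83.138,172.262) → (175.411,172.262) → (175.411,117.220) → (83.138,117.220) → (83.138,172.262). Closed: final G1 returns to the first vertex.

**Shape 3** — `<path>` quadratic bezier, stroke `#ff0000` → engrave (S227, F4675). Control points (SVG): P0=(172.429,96.367), P1=(109.002,136.623), P2=(112.193,144.718); sampled at t=k/5. Machine vertices: (172.429,100.569) → (149.723,85.753) → (132.346,73.510) → (120.299,63.840) → (113.581,56.742) → (112.193,52.218). Open path.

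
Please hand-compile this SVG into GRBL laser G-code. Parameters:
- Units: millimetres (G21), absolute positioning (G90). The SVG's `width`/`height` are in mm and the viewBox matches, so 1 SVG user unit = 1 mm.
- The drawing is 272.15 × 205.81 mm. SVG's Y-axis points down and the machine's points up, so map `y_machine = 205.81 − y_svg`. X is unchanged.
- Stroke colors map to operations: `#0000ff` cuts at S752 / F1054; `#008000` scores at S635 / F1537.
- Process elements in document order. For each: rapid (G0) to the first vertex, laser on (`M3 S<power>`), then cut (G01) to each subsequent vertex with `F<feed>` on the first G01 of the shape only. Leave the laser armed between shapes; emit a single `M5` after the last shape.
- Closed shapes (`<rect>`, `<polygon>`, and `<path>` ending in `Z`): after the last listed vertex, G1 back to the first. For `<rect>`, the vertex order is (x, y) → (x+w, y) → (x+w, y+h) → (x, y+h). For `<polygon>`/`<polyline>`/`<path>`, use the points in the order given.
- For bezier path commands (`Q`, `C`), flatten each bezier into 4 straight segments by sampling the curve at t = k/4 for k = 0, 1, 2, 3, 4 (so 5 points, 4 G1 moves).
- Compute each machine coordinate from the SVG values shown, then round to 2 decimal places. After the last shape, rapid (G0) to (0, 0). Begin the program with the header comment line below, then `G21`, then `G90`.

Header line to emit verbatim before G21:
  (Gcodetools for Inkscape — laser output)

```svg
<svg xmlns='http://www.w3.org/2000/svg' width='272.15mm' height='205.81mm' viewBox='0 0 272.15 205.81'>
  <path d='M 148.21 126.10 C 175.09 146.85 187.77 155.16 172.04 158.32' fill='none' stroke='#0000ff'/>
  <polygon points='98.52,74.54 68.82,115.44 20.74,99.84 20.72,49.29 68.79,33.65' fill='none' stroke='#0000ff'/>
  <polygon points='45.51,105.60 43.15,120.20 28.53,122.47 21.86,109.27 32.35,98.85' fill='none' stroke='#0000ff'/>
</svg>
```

1 u = 1 mm; y_m = 205.81 − y.

[1] `<path>` cubic bezier, #0000ff→cut S752 F1054: (148.21,79.71) → (165.49,66.37) → (176.10,57.00) → (178.73,50.94) → (172.04,47.49)

[2] `<polygon>` regular polygon, #0000ff→cut S752 F1054: (98.52,131.27) → (68.82,90.37) → (20.74,105.97) → (20.72,156.52) → (68.79,172.16) → (98.52,131.27) (closed)

[3] `<polygon>` regular polygon, #0000ff→cut S752 F1054: (45.51,100.21) → (43.15,85.61) → (28.53,83.34) → (21.86,96.54) → (32.35,106.96) → (45.51,100.21) (closed)

(Gcodetools for Inkscape — laser output)
G21
G90
G0 X148.21 Y79.71
M3 S752
G01 X165.49 Y66.37 F1054
G01 X176.10 Y57.00
G01 X178.73 Y50.94
G01 X172.04 Y47.49
G0 X98.52 Y131.27
M3 S752
G01 X68.82 Y90.37 F1054
G01 X20.74 Y105.97
G01 X20.72 Y156.52
G01 X68.79 Y172.16
G01 X98.52 Y131.27
G0 X45.51 Y100.21
M3 S752
G01 X43.15 Y85.61 F1054
G01 X28.53 Y83.34
G01 X21.86 Y96.54
G01 X32.35 Y106.96
G01 X45.51 Y100.21
M5
G0 X0.00 Y0.00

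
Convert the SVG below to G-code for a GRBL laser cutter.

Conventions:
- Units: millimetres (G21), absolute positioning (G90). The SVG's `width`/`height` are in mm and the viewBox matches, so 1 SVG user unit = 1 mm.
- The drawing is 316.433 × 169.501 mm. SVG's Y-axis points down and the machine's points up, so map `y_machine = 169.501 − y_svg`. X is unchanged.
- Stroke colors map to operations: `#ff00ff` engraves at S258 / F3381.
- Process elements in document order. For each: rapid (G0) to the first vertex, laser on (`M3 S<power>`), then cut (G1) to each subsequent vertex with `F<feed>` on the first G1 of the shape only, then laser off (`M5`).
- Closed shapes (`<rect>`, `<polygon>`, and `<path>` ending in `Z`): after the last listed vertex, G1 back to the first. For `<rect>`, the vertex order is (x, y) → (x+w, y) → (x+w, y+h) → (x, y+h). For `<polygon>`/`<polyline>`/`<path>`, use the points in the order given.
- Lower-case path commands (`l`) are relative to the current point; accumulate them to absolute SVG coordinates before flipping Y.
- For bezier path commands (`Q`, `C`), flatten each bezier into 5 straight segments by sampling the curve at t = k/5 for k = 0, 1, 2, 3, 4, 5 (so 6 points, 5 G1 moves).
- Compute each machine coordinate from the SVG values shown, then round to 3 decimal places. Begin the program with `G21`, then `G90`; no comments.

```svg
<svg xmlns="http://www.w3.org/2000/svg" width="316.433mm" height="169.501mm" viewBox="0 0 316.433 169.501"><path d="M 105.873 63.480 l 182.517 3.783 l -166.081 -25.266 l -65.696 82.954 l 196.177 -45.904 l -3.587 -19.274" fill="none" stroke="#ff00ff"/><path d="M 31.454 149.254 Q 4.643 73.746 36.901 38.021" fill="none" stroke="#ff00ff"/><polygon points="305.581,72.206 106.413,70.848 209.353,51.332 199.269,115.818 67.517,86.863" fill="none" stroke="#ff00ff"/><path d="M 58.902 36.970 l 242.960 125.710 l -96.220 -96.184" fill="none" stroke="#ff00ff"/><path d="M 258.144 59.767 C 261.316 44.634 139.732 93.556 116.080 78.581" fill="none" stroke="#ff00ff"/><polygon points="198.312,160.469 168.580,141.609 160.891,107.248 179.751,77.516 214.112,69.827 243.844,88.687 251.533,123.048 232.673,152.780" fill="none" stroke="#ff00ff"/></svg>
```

G21
G90
G0 X105.873 Y106.021
M3 S258
G1 X288.390 Y102.238 F3381
G1 X122.309 Y127.504
G1 X56.613 Y44.550
G1 X252.790 Y90.454
G1 X249.203 Y109.728
M5
G0 X31.454 Y20.247
M3 S258
G1 X23.092 Y48.859 F3381
G1 X19.456 Y74.288
G1 X20.546 Y96.535
G1 X26.361 Y115.599
G1 X36.901 Y131.480
M5
G0 X305.581 Y97.295
M3 S258
G1 X106.413 Y98.653 F3381
G1 X209.353 Y118.169
G1 X199.269 Y53.683
G1 X67.517 Y82.638
G1 X305.581 Y97.295
M5
G0 X58.902 Y132.531
M3 S258
G1 X301.862 Y6.821 F3381
G1 X205.642 Y103.005
M5
G0 X258.144 Y109.734
M3 S258
G1 X246.858 Y112.151 F3381
G1 X216.320 Y105.336
G1 X177.218 Y95.432
G1 X140.242 Y88.579
G1 X116.080 Y90.920
M5
G0 X198.312 Y9.032
M3 S258
G1 X168.580 Y27.892 F3381
G1 X160.891 Y62.253
G1 X179.751 Y91.985
G1 X214.112 Y99.674
G1 X243.844 Y80.814
G1 X251.533 Y46.453
G1 X232.673 Y16.721
G1 X198.312 Y9.032
M5

1 u = 1 mm; y_m = 169.501 − y.

[1] `<path>` open polyline, #ff00ff→engrave S258 F3381: (105.873,106.021) → (288.390,102.238) → (122.309,127.504) → (56.613,44.550) → (252.790,90.454) → (249.203,109.728)

[2] `<path>` quadratic bezier, #ff00ff→engrave S258 F3381: (31.454,20.247) → (23.092,48.859) → (19.456,74.288) → (20.546,96.535) → (26.361,115.599) → (36.901,131.480)

[3] `<polygon>` closed polygon, #ff00ff→engrave S258 F3381: (305.581,97.295) → (106.413,98.653) → (209.353,118.169) → (199.269,53.683) → (67.517,82.638) → (305.581,97.295) (closed)

[4] `<path>` open polyline, #ff00ff→engrave S258 F3381: (58.902,132.531) → (301.862,6.821) → (205.642,103.005)

[5] `<path>` cubic bezier, #ff00ff→engrave S258 F3381: (258.144,109.734) → (246.858,112.151) → (216.320,105.336) → (177.218,95.432) → (140.242,88.579) → (116.080,90.920)

[6] `<polygon>` regular polygon, #ff00ff→engrave S258 F3381: (198.312,9.032) → (168.580,27.892) → (160.891,62.253) → (179.751,91.985) → (214.112,99.674) → (243.844,80.814) → (251.533,46.453) → (232.673,16.721) → (198.312,9.032) (closed)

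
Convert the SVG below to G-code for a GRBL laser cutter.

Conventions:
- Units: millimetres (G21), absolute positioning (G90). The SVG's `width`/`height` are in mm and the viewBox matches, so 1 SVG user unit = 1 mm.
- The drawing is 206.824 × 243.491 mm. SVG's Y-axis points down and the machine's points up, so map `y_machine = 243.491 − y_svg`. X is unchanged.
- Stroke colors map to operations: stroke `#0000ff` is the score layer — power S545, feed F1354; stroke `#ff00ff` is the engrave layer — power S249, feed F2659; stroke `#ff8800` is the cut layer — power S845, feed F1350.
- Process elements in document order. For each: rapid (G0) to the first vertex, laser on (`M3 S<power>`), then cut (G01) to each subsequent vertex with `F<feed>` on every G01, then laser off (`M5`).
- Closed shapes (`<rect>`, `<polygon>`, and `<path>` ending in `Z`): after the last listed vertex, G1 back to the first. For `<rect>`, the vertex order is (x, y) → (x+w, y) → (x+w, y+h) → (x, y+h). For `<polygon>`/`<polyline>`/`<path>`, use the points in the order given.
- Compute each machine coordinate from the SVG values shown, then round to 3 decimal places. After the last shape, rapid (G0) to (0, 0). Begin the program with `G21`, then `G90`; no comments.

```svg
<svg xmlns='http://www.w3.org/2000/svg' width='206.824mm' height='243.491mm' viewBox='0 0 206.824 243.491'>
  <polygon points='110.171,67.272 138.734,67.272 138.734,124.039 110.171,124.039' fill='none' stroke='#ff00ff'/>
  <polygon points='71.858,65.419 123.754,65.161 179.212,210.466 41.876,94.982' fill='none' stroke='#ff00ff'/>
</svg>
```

Since the viewBox matches the mm dimensions, user units are millimetres directly. The only transform is the Y-flip y_m = 243.491 − y_svg.

Shape 1 is a rectangle drawn with `<polygon>`. Its stroke #ff00ff means engrave at S249, F2659. After flipping Y the toolpath is (110.171,176.219) → (138.734,176.219) → (138.734,119.452) → (110.171,119.452) → (110.171,176.219), returning to the start.

Shape 2 is a closed polygon drawn with `<polygon>`. Its stroke #ff00ff means engrave at S249, F2659. After flipping Y the toolpath is (71.858,178.072) → (123.754,178.330) → (179.212,33.025) → (41.876,148.509) → (71.858,178.072), returning to the start.

G21
G90
G0 X110.171 Y176.219
M3 S249
G01 X138.734 Y176.219 F2659
G01 X138.734 Y119.452 F2659
G01 X110.171 Y119.452 F2659
G01 X110.171 Y176.219 F2659
M5
G0 X71.858 Y178.072
M3 S249
G01 X123.754 Y178.330 F2659
G01 X179.212 Y33.025 F2659
G01 X41.876 Y148.509 F2659
G01 X71.858 Y178.072 F2659
M5
G0 X0.000 Y0.000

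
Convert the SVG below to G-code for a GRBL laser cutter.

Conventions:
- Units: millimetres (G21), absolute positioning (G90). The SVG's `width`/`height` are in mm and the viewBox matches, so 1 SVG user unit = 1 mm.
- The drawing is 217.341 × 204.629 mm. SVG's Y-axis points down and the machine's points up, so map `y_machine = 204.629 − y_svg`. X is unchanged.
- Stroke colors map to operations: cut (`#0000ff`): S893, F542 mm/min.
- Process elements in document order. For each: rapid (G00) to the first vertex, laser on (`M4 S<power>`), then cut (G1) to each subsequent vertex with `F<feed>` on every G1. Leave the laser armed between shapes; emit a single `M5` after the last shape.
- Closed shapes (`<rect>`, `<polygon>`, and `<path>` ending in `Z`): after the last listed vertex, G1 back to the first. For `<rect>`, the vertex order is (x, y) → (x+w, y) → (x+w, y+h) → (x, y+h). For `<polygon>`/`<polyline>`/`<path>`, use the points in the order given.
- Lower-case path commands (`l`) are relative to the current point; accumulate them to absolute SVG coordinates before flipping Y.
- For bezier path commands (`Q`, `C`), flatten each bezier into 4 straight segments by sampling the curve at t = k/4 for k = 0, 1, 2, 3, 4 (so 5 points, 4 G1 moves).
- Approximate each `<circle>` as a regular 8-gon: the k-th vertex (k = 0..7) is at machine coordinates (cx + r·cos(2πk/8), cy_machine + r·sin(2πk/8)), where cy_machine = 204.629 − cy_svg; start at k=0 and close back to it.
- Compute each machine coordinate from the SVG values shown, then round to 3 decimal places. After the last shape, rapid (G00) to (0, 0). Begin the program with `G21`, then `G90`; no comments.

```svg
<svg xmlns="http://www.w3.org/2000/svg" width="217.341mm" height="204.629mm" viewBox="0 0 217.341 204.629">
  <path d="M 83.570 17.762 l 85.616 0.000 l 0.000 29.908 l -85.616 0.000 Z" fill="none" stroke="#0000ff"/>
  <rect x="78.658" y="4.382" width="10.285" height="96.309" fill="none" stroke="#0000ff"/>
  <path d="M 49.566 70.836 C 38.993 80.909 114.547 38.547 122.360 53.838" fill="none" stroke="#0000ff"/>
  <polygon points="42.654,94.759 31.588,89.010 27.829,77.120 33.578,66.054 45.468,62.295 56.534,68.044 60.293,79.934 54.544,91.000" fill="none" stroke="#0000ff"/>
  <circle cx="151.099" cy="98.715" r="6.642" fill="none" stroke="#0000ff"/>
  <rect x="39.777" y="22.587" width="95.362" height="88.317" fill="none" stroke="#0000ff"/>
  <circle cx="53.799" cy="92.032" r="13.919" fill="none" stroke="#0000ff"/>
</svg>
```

1 u = 1 mm; y_m = 204.629 − y.

[1] `<path>` rectangle, #0000ff→cut S893 F542: (83.570,186.867) → (169.186,186.867) → (169.186,156.959) → (83.570,156.959) → (83.570,186.867) (closed)

[2] `<rect>` rectangle, #0000ff→cut S893 F542: (78.658,200.247) → (88.943,200.247) → (88.943,103.938) → (78.658,103.938) → (78.658,200.247) (closed)

[3] `<path>` cubic bezier, #0000ff→cut S893 F542: (49.566,133.793) → (55.381,134.350) → (79.068,144.249) → (106.203,153.169) → (122.360,150.791)

[4] `<polygon>` regular polygon, #0000ff→cut S893 F542: (42.654,109.870) → (31.588,115.619) → (27.829,127.509) → (33.578,138.575) → (45.468,142.334) → (56.534,136.585) → (60.293,124.695) → (54.544,113.629) → (42.654,109.870) (closed)

[5] `<circle>` circle, #0000ff→cut S893 F542: (157.741,105.914) → (155.796,110.611) → (151.099,112.556) → (146.402,110.611) → (144.457,105.914) → (146.402,101.217) → (151.099,99.272) → (155.796,101.217) → (157.741,105.914) (closed)

[6] `<rect>` rectangle, #0000ff→cut S893 F542: (39.777,182.042) → (135.139,182.042) → (135.139,93.725) → (39.777,93.725) → (39.777,182.042) (closed)

[7] `<circle>` circle, #0000ff→cut S893 F542: (67.718,112.597) → (63.641,122.439) → (53.799,126.516) → (43.957,122.439) → (39.880,112.597) → (43.957,102.755) → (53.799,98.678) → (63.641,102.755) → (67.718,112.597) (closed)

G21
G90
G00 X83.570 Y186.867
M4 S893
G1 X169.186 Y186.867 F542
G1 X169.186 Y156.959 F542
G1 X83.570 Y156.959 F542
G1 X83.570 Y186.867 F542
G00 X78.658 Y200.247
M4 S893
G1 X88.943 Y200.247 F542
G1 X88.943 Y103.938 F542
G1 X78.658 Y103.938 F542
G1 X78.658 Y200.247 F542
G00 X49.566 Y133.793
M4 S893
G1 X55.381 Y134.350 F542
G1 X79.068 Y144.249 F542
G1 X106.203 Y153.169 F542
G1 X122.360 Y150.791 F542
G00 X42.654 Y109.870
M4 S893
G1 X31.588 Y115.619 F542
G1 X27.829 Y127.509 F542
G1 X33.578 Y138.575 F542
G1 X45.468 Y142.334 F542
G1 X56.534 Y136.585 F542
G1 X60.293 Y124.695 F542
G1 X54.544 Y113.629 F542
G1 X42.654 Y109.870 F542
G00 X157.741 Y105.914
M4 S893
G1 X155.796 Y110.611 F542
G1 X151.099 Y112.556 F542
G1 X146.402 Y110.611 F542
G1 X144.457 Y105.914 F542
G1 X146.402 Y101.217 F542
G1 X151.099 Y99.272 F542
G1 X155.796 Y101.217 F542
G1 X157.741 Y105.914 F542
G00 X39.777 Y182.042
M4 S893
G1 X135.139 Y182.042 F542
G1 X135.139 Y93.725 F542
G1 X39.777 Y93.725 F542
G1 X39.777 Y182.042 F542
G00 X67.718 Y112.597
M4 S893
G1 X63.641 Y122.439 F542
G1 X53.799 Y126.516 F542
G1 X43.957 Y122.439 F542
G1 X39.880 Y112.597 F542
G1 X43.957 Y102.755 F542
G1 X53.799 Y98.678 F542
G1 X63.641 Y102.755 F542
G1 X67.718 Y112.597 F542
M5
G00 X0.000 Y0.000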